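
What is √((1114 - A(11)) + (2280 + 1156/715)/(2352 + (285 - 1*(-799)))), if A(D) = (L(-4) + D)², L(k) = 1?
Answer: √366157006394465/614185 ≈ 31.155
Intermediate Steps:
A(D) = (1 + D)²
√((1114 - A(11)) + (2280 + 1156/715)/(2352 + (285 - 1*(-799)))) = √((1114 - (1 + 11)²) + (2280 + 1156/715)/(2352 + (285 - 1*(-799)))) = √((1114 - 1*12²) + (2280 + 1156*(1/715))/(2352 + (285 + 799))) = √((1114 - 1*144) + (2280 + 1156/715)/(2352 + 1084)) = √((1114 - 144) + (1631356/715)/3436) = √(970 + (1631356/715)*(1/3436)) = √(970 + 407839/614185) = √(596167289/614185) = √366157006394465/614185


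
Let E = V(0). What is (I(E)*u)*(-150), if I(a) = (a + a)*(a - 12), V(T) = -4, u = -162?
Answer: 3110400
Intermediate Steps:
E = -4
I(a) = 2*a*(-12 + a) (I(a) = (2*a)*(-12 + a) = 2*a*(-12 + a))
(I(E)*u)*(-150) = ((2*(-4)*(-12 - 4))*(-162))*(-150) = ((2*(-4)*(-16))*(-162))*(-150) = (128*(-162))*(-150) = -20736*(-150) = 3110400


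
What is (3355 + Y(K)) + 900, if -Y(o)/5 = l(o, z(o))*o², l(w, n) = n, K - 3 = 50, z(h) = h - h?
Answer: 4255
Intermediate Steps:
z(h) = 0
K = 53 (K = 3 + 50 = 53)
Y(o) = 0 (Y(o) = -0*o² = -5*0 = 0)
(3355 + Y(K)) + 900 = (3355 + 0) + 900 = 3355 + 900 = 4255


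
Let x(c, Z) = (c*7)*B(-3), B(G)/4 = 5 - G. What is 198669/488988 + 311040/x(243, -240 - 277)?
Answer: 148583/24276 ≈ 6.1206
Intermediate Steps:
B(G) = 20 - 4*G (B(G) = 4*(5 - G) = 20 - 4*G)
x(c, Z) = 224*c (x(c, Z) = (c*7)*(20 - 4*(-3)) = (7*c)*(20 + 12) = (7*c)*32 = 224*c)
198669/488988 + 311040/x(243, -240 - 277) = 198669/488988 + 311040/((224*243)) = 198669*(1/488988) + 311040/54432 = 1409/3468 + 311040*(1/54432) = 1409/3468 + 40/7 = 148583/24276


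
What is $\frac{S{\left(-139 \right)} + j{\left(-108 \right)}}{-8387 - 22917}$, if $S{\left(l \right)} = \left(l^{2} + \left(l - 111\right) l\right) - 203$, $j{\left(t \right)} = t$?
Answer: $- \frac{960}{559} \approx -1.7174$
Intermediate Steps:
$S{\left(l \right)} = -203 + l^{2} + l \left(-111 + l\right)$ ($S{\left(l \right)} = \left(l^{2} + \left(-111 + l\right) l\right) - 203 = \left(l^{2} + l \left(-111 + l\right)\right) - 203 = -203 + l^{2} + l \left(-111 + l\right)$)
$\frac{S{\left(-139 \right)} + j{\left(-108 \right)}}{-8387 - 22917} = \frac{\left(-203 - -15429 + 2 \left(-139\right)^{2}\right) - 108}{-8387 - 22917} = \frac{\left(-203 + 15429 + 2 \cdot 19321\right) - 108}{-8387 - 22917} = \frac{\left(-203 + 15429 + 38642\right) - 108}{-31304} = \left(53868 - 108\right) \left(- \frac{1}{31304}\right) = 53760 \left(- \frac{1}{31304}\right) = - \frac{960}{559}$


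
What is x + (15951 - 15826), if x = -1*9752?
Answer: -9627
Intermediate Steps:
x = -9752
x + (15951 - 15826) = -9752 + (15951 - 15826) = -9752 + 125 = -9627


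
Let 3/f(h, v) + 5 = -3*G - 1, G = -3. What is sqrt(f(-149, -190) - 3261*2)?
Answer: I*sqrt(6521) ≈ 80.753*I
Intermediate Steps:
f(h, v) = 1 (f(h, v) = 3/(-5 + (-3*(-3) - 1)) = 3/(-5 + (9 - 1)) = 3/(-5 + 8) = 3/3 = 3*(1/3) = 1)
sqrt(f(-149, -190) - 3261*2) = sqrt(1 - 3261*2) = sqrt(1 - 6522) = sqrt(-6521) = I*sqrt(6521)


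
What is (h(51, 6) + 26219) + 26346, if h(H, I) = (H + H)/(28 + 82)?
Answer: 2891126/55 ≈ 52566.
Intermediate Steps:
h(H, I) = H/55 (h(H, I) = (2*H)/110 = (2*H)*(1/110) = H/55)
(h(51, 6) + 26219) + 26346 = ((1/55)*51 + 26219) + 26346 = (51/55 + 26219) + 26346 = 1442096/55 + 26346 = 2891126/55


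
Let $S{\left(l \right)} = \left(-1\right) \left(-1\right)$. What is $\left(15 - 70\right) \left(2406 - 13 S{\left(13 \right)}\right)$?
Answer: $-131615$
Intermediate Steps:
$S{\left(l \right)} = 1$
$\left(15 - 70\right) \left(2406 - 13 S{\left(13 \right)}\right) = \left(15 - 70\right) \left(2406 - 13\right) = - 55 \left(2406 - 13\right) = \left(-55\right) 2393 = -131615$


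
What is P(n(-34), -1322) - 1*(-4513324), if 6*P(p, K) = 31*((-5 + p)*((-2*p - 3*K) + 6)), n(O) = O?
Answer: 3699264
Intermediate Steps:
P(p, K) = 31*(-5 + p)*(6 - 3*K - 2*p)/6 (P(p, K) = (31*((-5 + p)*((-2*p - 3*K) + 6)))/6 = (31*((-5 + p)*((-3*K - 2*p) + 6)))/6 = (31*((-5 + p)*(6 - 3*K - 2*p)))/6 = (31*(-5 + p)*(6 - 3*K - 2*p))/6 = 31*(-5 + p)*(6 - 3*K - 2*p)/6)
P(n(-34), -1322) - 1*(-4513324) = (-155 - 31/3*(-34)² + (155/2)*(-1322) + (248/3)*(-34) - 31/2*(-1322)*(-34)) - 1*(-4513324) = (-155 - 31/3*1156 - 102455 - 8432/3 - 696694) + 4513324 = (-155 - 35836/3 - 102455 - 8432/3 - 696694) + 4513324 = -814060 + 4513324 = 3699264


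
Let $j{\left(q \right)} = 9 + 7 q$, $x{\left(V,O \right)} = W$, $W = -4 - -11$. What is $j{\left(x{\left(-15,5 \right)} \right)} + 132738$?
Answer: $132796$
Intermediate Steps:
$W = 7$ ($W = -4 + 11 = 7$)
$x{\left(V,O \right)} = 7$
$j{\left(x{\left(-15,5 \right)} \right)} + 132738 = \left(9 + 7 \cdot 7\right) + 132738 = \left(9 + 49\right) + 132738 = 58 + 132738 = 132796$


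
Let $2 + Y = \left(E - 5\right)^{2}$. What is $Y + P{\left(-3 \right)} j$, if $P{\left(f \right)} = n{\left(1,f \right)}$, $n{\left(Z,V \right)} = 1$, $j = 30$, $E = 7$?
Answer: $32$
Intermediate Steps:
$Y = 2$ ($Y = -2 + \left(7 - 5\right)^{2} = -2 + 2^{2} = -2 + 4 = 2$)
$P{\left(f \right)} = 1$
$Y + P{\left(-3 \right)} j = 2 + 1 \cdot 30 = 2 + 30 = 32$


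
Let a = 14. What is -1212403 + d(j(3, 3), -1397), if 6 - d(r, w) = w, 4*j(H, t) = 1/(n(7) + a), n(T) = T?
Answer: -1211000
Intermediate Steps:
j(H, t) = 1/84 (j(H, t) = 1/(4*(7 + 14)) = (¼)/21 = (¼)*(1/21) = 1/84)
d(r, w) = 6 - w
-1212403 + d(j(3, 3), -1397) = -1212403 + (6 - 1*(-1397)) = -1212403 + (6 + 1397) = -1212403 + 1403 = -1211000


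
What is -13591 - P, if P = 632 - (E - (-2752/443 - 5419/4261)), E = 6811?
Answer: -13976934787/1887623 ≈ -7404.5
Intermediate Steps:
P = -11677749406/1887623 (P = 632 - (6811 - (-2752/443 - 5419/4261)) = 632 - (6811 - 1*(-14126889/1887623)) = 632 - (6811 + 14126889/1887623) = 632 - 1*12870727142/1887623 = 632 - 12870727142/1887623 = -11677749406/1887623 ≈ -6186.5)
-13591 - P = -13591 - 1*(-11677749406/1887623) = -13591 + 11677749406/1887623 = -13976934787/1887623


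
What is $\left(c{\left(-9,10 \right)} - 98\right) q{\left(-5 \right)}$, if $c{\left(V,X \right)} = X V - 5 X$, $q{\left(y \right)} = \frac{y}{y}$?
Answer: $-238$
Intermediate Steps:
$q{\left(y \right)} = 1$
$c{\left(V,X \right)} = - 5 X + V X$ ($c{\left(V,X \right)} = V X - 5 X = - 5 X + V X$)
$\left(c{\left(-9,10 \right)} - 98\right) q{\left(-5 \right)} = \left(10 \left(-5 - 9\right) - 98\right) 1 = \left(10 \left(-14\right) - 98\right) 1 = \left(-140 - 98\right) 1 = \left(-238\right) 1 = -238$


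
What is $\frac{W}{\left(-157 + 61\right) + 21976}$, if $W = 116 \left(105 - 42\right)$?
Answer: $\frac{1827}{5470} \approx 0.334$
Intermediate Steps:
$W = 7308$ ($W = 116 \cdot 63 = 7308$)
$\frac{W}{\left(-157 + 61\right) + 21976} = \frac{7308}{\left(-157 + 61\right) + 21976} = \frac{7308}{-96 + 21976} = \frac{7308}{21880} = 7308 \cdot \frac{1}{21880} = \frac{1827}{5470}$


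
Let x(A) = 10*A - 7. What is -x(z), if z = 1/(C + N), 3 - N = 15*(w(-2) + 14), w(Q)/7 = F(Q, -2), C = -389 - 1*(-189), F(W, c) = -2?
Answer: 1389/197 ≈ 7.0508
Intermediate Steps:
C = -200 (C = -389 + 189 = -200)
w(Q) = -14 (w(Q) = 7*(-2) = -14)
N = 3 (N = 3 - 15*(-14 + 14) = 3 - 15*0 = 3 - 1*0 = 3 + 0 = 3)
z = -1/197 (z = 1/(-200 + 3) = 1/(-197) = -1/197 ≈ -0.0050761)
x(A) = -7 + 10*A
-x(z) = -(-7 + 10*(-1/197)) = -(-7 - 10/197) = -1*(-1389/197) = 1389/197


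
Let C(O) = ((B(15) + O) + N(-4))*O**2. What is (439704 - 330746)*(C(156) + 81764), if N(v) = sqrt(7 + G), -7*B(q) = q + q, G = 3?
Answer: 2878363098440/7 + 2651601888*sqrt(10) ≈ 4.1958e+11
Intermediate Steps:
B(q) = -2*q/7 (B(q) = -(q + q)/7 = -2*q/7)
N(v) = sqrt(10) (N(v) = sqrt(7 + 3) = sqrt(10))
C(O) = O**2*(-30/7 + O + sqrt(10)) (C(O) = ((-2/7*15 + O) + sqrt(10))*O**2 = ((-30/7 + O) + sqrt(10))*O**2 = (-30/7 + O + sqrt(10))*O**2 = O**2*(-30/7 + O + sqrt(10)))
(439704 - 330746)*(C(156) + 81764) = (439704 - 330746)*(156**2*(-30/7 + 156 + sqrt(10)) + 81764) = 108958*(24336*(1062/7 + sqrt(10)) + 81764) = 108958*((25844832/7 + 24336*sqrt(10)) + 81764) = 108958*(26417180/7 + 24336*sqrt(10)) = 2878363098440/7 + 2651601888*sqrt(10)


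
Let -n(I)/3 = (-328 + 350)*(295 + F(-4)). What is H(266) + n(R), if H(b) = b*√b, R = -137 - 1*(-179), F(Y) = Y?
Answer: -19206 + 266*√266 ≈ -14868.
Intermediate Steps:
R = 42 (R = -137 + 179 = 42)
H(b) = b^(3/2)
n(I) = -19206 (n(I) = -3*(-328 + 350)*(295 - 4) = -66*291 = -3*6402 = -19206)
H(266) + n(R) = 266^(3/2) - 19206 = 266*√266 - 19206 = -19206 + 266*√266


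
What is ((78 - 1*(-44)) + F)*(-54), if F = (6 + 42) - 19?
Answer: -8154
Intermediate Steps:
F = 29 (F = 48 - 19 = 29)
((78 - 1*(-44)) + F)*(-54) = ((78 - 1*(-44)) + 29)*(-54) = ((78 + 44) + 29)*(-54) = (122 + 29)*(-54) = 151*(-54) = -8154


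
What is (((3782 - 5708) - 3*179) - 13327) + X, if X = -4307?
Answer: -20097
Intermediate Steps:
(((3782 - 5708) - 3*179) - 13327) + X = (((3782 - 5708) - 3*179) - 13327) - 4307 = ((-1926 - 537) - 13327) - 4307 = (-2463 - 13327) - 4307 = -15790 - 4307 = -20097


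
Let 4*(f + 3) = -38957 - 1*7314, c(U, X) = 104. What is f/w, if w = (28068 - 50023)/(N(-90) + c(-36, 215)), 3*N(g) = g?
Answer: 1712471/43910 ≈ 39.000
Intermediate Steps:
N(g) = g/3
f = -46283/4 (f = -3 + (-38957 - 1*7314)/4 = -3 + (-38957 - 7314)/4 = -3 + (¼)*(-46271) = -3 - 46271/4 = -46283/4 ≈ -11571.)
w = -21955/74 (w = (28068 - 50023)/((⅓)*(-90) + 104) = -21955/(-30 + 104) = -21955/74 ≈ -296.69)
f/w = -46283/(4*(-21955/74)) = -46283/4*(-74/21955) = 1712471/43910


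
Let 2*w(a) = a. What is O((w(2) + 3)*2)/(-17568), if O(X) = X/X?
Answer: -1/17568 ≈ -5.6922e-5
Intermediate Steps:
w(a) = a/2
O(X) = 1
O((w(2) + 3)*2)/(-17568) = 1/(-17568) = 1*(-1/17568) = -1/17568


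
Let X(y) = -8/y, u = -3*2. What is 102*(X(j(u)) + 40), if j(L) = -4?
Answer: 4284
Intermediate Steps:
u = -6
102*(X(j(u)) + 40) = 102*(-8/(-4) + 40) = 102*(-8*(-¼) + 40) = 102*(2 + 40) = 102*42 = 4284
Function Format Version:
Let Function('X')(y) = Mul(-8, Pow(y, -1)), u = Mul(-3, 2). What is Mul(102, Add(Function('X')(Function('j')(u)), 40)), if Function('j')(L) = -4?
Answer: 4284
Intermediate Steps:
u = -6
Mul(102, Add(Function('X')(Function('j')(u)), 40)) = Mul(102, Add(Mul(-8, Pow(-4, -1)), 40)) = Mul(102, Add(Mul(-8, Rational(-1, 4)), 40)) = Mul(102, Add(2, 40)) = Mul(102, 42) = 4284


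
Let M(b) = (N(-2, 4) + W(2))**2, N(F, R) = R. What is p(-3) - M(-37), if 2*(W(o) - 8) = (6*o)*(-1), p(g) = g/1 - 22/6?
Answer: -128/3 ≈ -42.667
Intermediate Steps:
p(g) = -11/3 + g (p(g) = g*1 - 22*1/6 = g - 11/3 = -11/3 + g)
W(o) = 8 - 3*o (W(o) = 8 + ((6*o)*(-1))/2 = 8 + (-6*o)/2 = 8 - 3*o)
M(b) = 36 (M(b) = (4 + (8 - 3*2))**2 = (4 + (8 - 6))**2 = (4 + 2)**2 = 6**2 = 36)
p(-3) - M(-37) = (-11/3 - 3) - 1*36 = -20/3 - 36 = -128/3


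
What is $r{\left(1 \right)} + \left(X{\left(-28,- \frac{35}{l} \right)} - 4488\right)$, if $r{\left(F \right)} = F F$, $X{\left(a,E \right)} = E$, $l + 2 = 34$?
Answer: $- \frac{143619}{32} \approx -4488.1$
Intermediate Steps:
$l = 32$ ($l = -2 + 34 = 32$)
$r{\left(F \right)} = F^{2}$
$r{\left(1 \right)} + \left(X{\left(-28,- \frac{35}{l} \right)} - 4488\right) = 1^{2} - \left(4488 + \frac{35}{32}\right) = 1 - \frac{143651}{32} = - \frac{143619}{32}$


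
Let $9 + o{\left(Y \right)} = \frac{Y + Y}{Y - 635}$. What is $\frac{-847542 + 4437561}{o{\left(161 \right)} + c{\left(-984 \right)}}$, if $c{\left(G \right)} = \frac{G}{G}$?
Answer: $- \frac{850834503}{2057} \approx -4.1363 \cdot 10^{5}$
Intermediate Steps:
$c{\left(G \right)} = 1$
$o{\left(Y \right)} = -9 + \frac{2 Y}{-635 + Y}$ ($o{\left(Y \right)} = -9 + \frac{Y + Y}{Y - 635} = -9 + \frac{2 Y}{-635 + Y}$)
$\frac{-847542 + 4437561}{o{\left(161 \right)} + c{\left(-984 \right)}} = \frac{-847542 + 4437561}{\frac{5715 - 1127}{-635 + 161} + 1} = \frac{3590019}{\frac{5715 - 1127}{-474} + 1} = \frac{3590019}{\left(- \frac{1}{474}\right) 4588 + 1} = \frac{3590019}{- \frac{2294}{237} + 1} = \frac{3590019}{- \frac{2057}{237}} = 3590019 \left(- \frac{237}{2057}\right) = - \frac{850834503}{2057}$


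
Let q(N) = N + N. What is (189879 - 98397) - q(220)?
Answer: 91042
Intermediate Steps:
q(N) = 2*N
(189879 - 98397) - q(220) = (189879 - 98397) - 2*220 = 91482 - 1*440 = 91482 - 440 = 91042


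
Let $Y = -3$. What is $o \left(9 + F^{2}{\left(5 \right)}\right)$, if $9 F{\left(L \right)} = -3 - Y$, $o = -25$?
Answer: $-225$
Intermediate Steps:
$F{\left(L \right)} = 0$ ($F{\left(L \right)} = \frac{-3 - -3}{9} = \frac{-3 + 3}{9} = \frac{1}{9} \cdot 0 = 0$)
$o \left(9 + F^{2}{\left(5 \right)}\right) = - 25 \left(9 + 0^{2}\right) = - 25 \left(9 + 0\right) = \left(-25\right) 9 = -225$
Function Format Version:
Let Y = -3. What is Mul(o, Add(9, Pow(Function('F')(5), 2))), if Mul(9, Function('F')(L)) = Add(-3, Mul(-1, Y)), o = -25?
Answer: -225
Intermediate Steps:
Function('F')(L) = 0 (Function('F')(L) = Mul(Rational(1, 9), Add(-3, Mul(-1, -3))) = Mul(Rational(1, 9), Add(-3, 3)) = Mul(Rational(1, 9), 0) = 0)
Mul(o, Add(9, Pow(Function('F')(5), 2))) = Mul(-25, Add(9, Pow(0, 2))) = Mul(-25, Add(9, 0)) = Mul(-25, 9) = -225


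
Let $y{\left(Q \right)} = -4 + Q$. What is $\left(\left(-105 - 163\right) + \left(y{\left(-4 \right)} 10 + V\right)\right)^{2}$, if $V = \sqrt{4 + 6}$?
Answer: $\left(-348 + \sqrt{10}\right)^{2} \approx 1.1891 \cdot 10^{5}$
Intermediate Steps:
$V = \sqrt{10} \approx 3.1623$
$\left(\left(-105 - 163\right) + \left(y{\left(-4 \right)} 10 + V\right)\right)^{2} = \left(\left(-105 - 163\right) + \left(\left(-4 - 4\right) 10 + \sqrt{10}\right)\right)^{2} = \left(-268 + \left(\left(-8\right) 10 + \sqrt{10}\right)\right)^{2} = \left(-268 - \left(80 - \sqrt{10}\right)\right)^{2} = \left(-348 + \sqrt{10}\right)^{2}$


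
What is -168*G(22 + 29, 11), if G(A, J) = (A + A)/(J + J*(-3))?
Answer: 8568/11 ≈ 778.91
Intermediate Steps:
G(A, J) = -A/J (G(A, J) = (2*A)/(J - 3*J) = (2*A)/((-2*J)) = (2*A)*(-1/(2*J)) = -A/J)
-168*G(22 + 29, 11) = -(-168)*(22 + 29)/11 = -(-168)*51/11 = -168*(-51/11) = 8568/11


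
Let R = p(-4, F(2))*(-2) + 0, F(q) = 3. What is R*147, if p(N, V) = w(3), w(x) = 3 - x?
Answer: 0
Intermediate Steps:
p(N, V) = 0 (p(N, V) = 3 - 1*3 = 3 - 3 = 0)
R = 0 (R = 0*(-2) + 0 = 0 + 0 = 0)
R*147 = 0*147 = 0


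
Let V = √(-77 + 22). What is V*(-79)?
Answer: -79*I*√55 ≈ -585.88*I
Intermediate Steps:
V = I*√55 (V = √(-55) = I*√55 ≈ 7.4162*I)
V*(-79) = (I*√55)*(-79) = -79*I*√55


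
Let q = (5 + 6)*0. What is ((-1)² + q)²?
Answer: 1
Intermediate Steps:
q = 0 (q = 11*0 = 0)
((-1)² + q)² = ((-1)² + 0)² = (1 + 0)² = 1² = 1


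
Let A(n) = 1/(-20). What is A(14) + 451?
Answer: 9019/20 ≈ 450.95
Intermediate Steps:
A(n) = -1/20
A(14) + 451 = -1/20 + 451 = 9019/20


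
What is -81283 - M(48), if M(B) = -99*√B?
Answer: -81283 + 396*√3 ≈ -80597.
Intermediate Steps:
-81283 - M(48) = -81283 - (-99)*√48 = -81283 - (-99)*4*√3 = -81283 - (-396)*√3 = -81283 + 396*√3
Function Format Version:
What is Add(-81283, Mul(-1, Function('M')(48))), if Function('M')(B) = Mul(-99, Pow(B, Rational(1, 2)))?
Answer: Add(-81283, Mul(396, Pow(3, Rational(1, 2)))) ≈ -80597.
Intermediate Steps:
Add(-81283, Mul(-1, Function('M')(48))) = Add(-81283, Mul(-1, Mul(-99, Pow(48, Rational(1, 2))))) = Add(-81283, Mul(-1, Mul(-99, Mul(4, Pow(3, Rational(1, 2)))))) = Add(-81283, Mul(-1, Mul(-396, Pow(3, Rational(1, 2))))) = Add(-81283, Mul(396, Pow(3, Rational(1, 2))))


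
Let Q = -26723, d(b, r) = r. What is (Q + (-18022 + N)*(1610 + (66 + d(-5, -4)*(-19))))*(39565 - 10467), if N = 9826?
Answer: -418607174270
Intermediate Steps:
(Q + (-18022 + N)*(1610 + (66 + d(-5, -4)*(-19))))*(39565 - 10467) = (-26723 + (-18022 + 9826)*(1610 + (66 - 4*(-19))))*(39565 - 10467) = (-26723 - 8196*(1610 + (66 + 76)))*29098 = (-26723 - 8196*(1610 + 142))*29098 = (-26723 - 8196*1752)*29098 = (-26723 - 14359392)*29098 = -14386115*29098 = -418607174270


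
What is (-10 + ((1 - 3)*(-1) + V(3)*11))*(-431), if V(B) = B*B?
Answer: -39221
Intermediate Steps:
V(B) = B²
(-10 + ((1 - 3)*(-1) + V(3)*11))*(-431) = (-10 + ((1 - 3)*(-1) + 3²*11))*(-431) = (-10 + (-2*(-1) + 9*11))*(-431) = (-10 + (2 + 99))*(-431) = (-10 + 101)*(-431) = 91*(-431) = -39221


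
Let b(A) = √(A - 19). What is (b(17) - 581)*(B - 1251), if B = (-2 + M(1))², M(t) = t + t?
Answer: 726831 - 1251*I*√2 ≈ 7.2683e+5 - 1769.2*I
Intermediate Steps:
M(t) = 2*t
b(A) = √(-19 + A)
B = 0 (B = (-2 + 2*1)² = (-2 + 2)² = 0² = 0)
(b(17) - 581)*(B - 1251) = (√(-19 + 17) - 581)*(0 - 1251) = (√(-2) - 581)*(-1251) = (I*√2 - 581)*(-1251) = (-581 + I*√2)*(-1251) = 726831 - 1251*I*√2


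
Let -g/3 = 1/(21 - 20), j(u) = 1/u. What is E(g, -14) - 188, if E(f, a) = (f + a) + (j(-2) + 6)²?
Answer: -699/4 ≈ -174.75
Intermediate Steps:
j(u) = 1/u
g = -3 (g = -3/(21 - 20) = -3/1 = -3*1 = -3)
E(f, a) = 121/4 + a + f (E(f, a) = (f + a) + (1/(-2) + 6)² = (a + f) + (-½ + 6)² = (a + f) + (11/2)² = (a + f) + 121/4 = 121/4 + a + f)
E(g, -14) - 188 = (121/4 - 14 - 3) - 188 = 53/4 - 188 = -699/4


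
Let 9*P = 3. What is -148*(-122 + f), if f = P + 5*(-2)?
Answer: 58460/3 ≈ 19487.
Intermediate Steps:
P = ⅓ (P = (⅑)*3 = ⅓ ≈ 0.33333)
f = -29/3 (f = ⅓ + 5*(-2) = ⅓ - 10 = -29/3 ≈ -9.6667)
-148*(-122 + f) = -148*(-122 - 29/3) = -148*(-395/3) = 58460/3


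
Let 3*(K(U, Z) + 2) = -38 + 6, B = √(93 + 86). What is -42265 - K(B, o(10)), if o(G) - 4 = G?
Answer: -126757/3 ≈ -42252.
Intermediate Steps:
o(G) = 4 + G
B = √179 ≈ 13.379
K(U, Z) = -38/3 (K(U, Z) = -2 + (-38 + 6)/3 = -2 + (⅓)*(-32) = -2 - 32/3 = -38/3)
-42265 - K(B, o(10)) = -42265 - 1*(-38/3) = -42265 + 38/3 = -126757/3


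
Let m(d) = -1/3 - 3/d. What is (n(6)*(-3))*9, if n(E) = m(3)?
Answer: 36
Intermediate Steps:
m(d) = -⅓ - 3/d (m(d) = -1*⅓ - 3/d = -⅓ - 3/d)
n(E) = -4/3 (n(E) = (⅓)*(-9 - 1*3)/3 = (⅓)*(⅓)*(-9 - 3) = (⅓)*(⅓)*(-12) = -4/3)
(n(6)*(-3))*9 = -4/3*(-3)*9 = 4*9 = 36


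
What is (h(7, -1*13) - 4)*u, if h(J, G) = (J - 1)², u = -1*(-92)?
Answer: 2944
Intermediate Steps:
u = 92
h(J, G) = (-1 + J)²
(h(7, -1*13) - 4)*u = ((-1 + 7)² - 4)*92 = (6² - 4)*92 = (36 - 4)*92 = 32*92 = 2944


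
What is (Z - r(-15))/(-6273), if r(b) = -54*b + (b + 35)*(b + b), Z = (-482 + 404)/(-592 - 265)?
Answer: 19988/597329 ≈ 0.033462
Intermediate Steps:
Z = 78/857 (Z = -78/(-857) = -78*(-1/857) = 78/857 ≈ 0.091015)
r(b) = -54*b + 2*b*(35 + b) (r(b) = -54*b + (35 + b)*(2*b) = -54*b + 2*b*(35 + b))
(Z - r(-15))/(-6273) = (78/857 - 2*(-15)*(8 - 15))/(-6273) = (78/857 - 2*(-15)*(-7))*(-1/6273) = (78/857 - 1*210)*(-1/6273) = (78/857 - 210)*(-1/6273) = -179892/857*(-1/6273) = 19988/597329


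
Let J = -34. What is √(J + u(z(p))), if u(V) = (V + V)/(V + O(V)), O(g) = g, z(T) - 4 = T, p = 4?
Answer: I*√33 ≈ 5.7446*I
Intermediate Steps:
z(T) = 4 + T
u(V) = 1 (u(V) = (V + V)/(V + V) = (2*V)/((2*V)) = (2*V)*(1/(2*V)) = 1)
√(J + u(z(p))) = √(-34 + 1) = √(-33) = I*√33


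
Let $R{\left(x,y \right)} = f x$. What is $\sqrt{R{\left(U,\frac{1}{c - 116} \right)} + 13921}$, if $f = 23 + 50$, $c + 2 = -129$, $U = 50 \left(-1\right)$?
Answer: $\sqrt{10271} \approx 101.35$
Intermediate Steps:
$U = -50$
$c = -131$ ($c = -2 - 129 = -131$)
$f = 73$
$R{\left(x,y \right)} = 73 x$
$\sqrt{R{\left(U,\frac{1}{c - 116} \right)} + 13921} = \sqrt{73 \left(-50\right) + 13921} = \sqrt{-3650 + 13921} = \sqrt{10271}$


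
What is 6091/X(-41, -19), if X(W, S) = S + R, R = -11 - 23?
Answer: -6091/53 ≈ -114.92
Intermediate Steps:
R = -34
X(W, S) = -34 + S (X(W, S) = S - 34 = -34 + S)
6091/X(-41, -19) = 6091/(-34 - 19) = 6091/(-53) = 6091*(-1/53) = -6091/53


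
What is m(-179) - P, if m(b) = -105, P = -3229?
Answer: 3124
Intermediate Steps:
m(-179) - P = -105 - 1*(-3229) = -105 + 3229 = 3124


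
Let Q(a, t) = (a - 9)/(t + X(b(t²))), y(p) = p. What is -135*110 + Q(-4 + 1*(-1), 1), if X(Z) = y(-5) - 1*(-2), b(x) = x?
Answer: -14843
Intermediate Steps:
X(Z) = -3 (X(Z) = -5 - 1*(-2) = -5 + 2 = -3)
Q(a, t) = (-9 + a)/(-3 + t) (Q(a, t) = (a - 9)/(t - 3) = (-9 + a)/(-3 + t))
-135*110 + Q(-4 + 1*(-1), 1) = -135*110 + (-9 + (-4 + 1*(-1)))/(-3 + 1) = -14850 + (-9 + (-4 - 1))/(-2) = -14850 - (-9 - 5)/2 = -14850 - ½*(-14) = -14850 + 7 = -14843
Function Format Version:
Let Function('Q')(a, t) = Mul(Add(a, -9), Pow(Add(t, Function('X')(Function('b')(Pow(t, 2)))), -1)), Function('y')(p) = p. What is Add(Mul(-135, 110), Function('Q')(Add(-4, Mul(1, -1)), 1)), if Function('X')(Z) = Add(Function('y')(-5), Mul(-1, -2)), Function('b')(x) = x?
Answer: -14843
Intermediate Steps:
Function('X')(Z) = -3 (Function('X')(Z) = Add(-5, Mul(-1, -2)) = Add(-5, 2) = -3)
Function('Q')(a, t) = Mul(Pow(Add(-3, t), -1), Add(-9, a)) (Function('Q')(a, t) = Mul(Add(a, -9), Pow(Add(t, -3), -1)) = Mul(Add(-9, a), Pow(Add(-3, t), -1)) = Mul(Pow(Add(-3, t), -1), Add(-9, a)))
Add(Mul(-135, 110), Function('Q')(Add(-4, Mul(1, -1)), 1)) = Add(Mul(-135, 110), Mul(Pow(Add(-3, 1), -1), Add(-9, Add(-4, Mul(1, -1))))) = Add(-14850, Mul(Pow(-2, -1), Add(-9, Add(-4, -1)))) = Add(-14850, Mul(Rational(-1, 2), Add(-9, -5))) = Add(-14850, Mul(Rational(-1, 2), -14)) = Add(-14850, 7) = -14843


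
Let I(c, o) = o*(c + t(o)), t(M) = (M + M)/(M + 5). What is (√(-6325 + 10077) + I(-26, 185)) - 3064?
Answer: -142761/19 + 2*√938 ≈ -7452.5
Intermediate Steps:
t(M) = 2*M/(5 + M) (t(M) = (2*M)/(5 + M) = 2*M/(5 + M))
I(c, o) = o*(c + 2*o/(5 + o))
(√(-6325 + 10077) + I(-26, 185)) - 3064 = (√(-6325 + 10077) + 185*(2*185 - 26*(5 + 185))/(5 + 185)) - 3064 = (√3752 + 185*(370 - 26*190)/190) - 3064 = (2*√938 + 185*(1/190)*(370 - 4940)) - 3064 = (2*√938 + 185*(1/190)*(-4570)) - 3064 = (2*√938 - 84545/19) - 3064 = (-84545/19 + 2*√938) - 3064 = -142761/19 + 2*√938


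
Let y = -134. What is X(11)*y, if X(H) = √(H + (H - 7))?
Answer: -134*√15 ≈ -518.98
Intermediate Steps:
X(H) = √(-7 + 2*H) (X(H) = √(H + (-7 + H)) = √(-7 + 2*H))
X(11)*y = √(-7 + 2*11)*(-134) = √(-7 + 22)*(-134) = √15*(-134) = -134*√15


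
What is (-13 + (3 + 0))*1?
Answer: -10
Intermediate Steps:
(-13 + (3 + 0))*1 = (-13 + 3)*1 = -10*1 = -10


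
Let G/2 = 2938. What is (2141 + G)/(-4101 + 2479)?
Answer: -8017/1622 ≈ -4.9427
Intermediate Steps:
G = 5876 (G = 2*2938 = 5876)
(2141 + G)/(-4101 + 2479) = (2141 + 5876)/(-4101 + 2479) = 8017/(-1622) = 8017*(-1/1622) = -8017/1622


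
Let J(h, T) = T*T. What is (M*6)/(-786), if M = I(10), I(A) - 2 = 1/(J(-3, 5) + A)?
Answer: -71/4585 ≈ -0.015485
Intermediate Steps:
J(h, T) = T**2
I(A) = 2 + 1/(25 + A) (I(A) = 2 + 1/(5**2 + A) = 2 + 1/(25 + A))
M = 71/35 (M = (51 + 2*10)/(25 + 10) = (51 + 20)/35 = (1/35)*71 = 71/35 ≈ 2.0286)
(M*6)/(-786) = ((71/35)*6)/(-786) = (426/35)*(-1/786) = -71/4585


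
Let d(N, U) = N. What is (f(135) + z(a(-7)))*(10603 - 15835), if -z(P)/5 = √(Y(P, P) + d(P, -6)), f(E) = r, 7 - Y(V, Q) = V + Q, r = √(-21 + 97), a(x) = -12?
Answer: 15696*√19 ≈ 68417.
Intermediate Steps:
r = 2*√19 (r = √76 = 2*√19 ≈ 8.7178)
Y(V, Q) = 7 - Q - V (Y(V, Q) = 7 - (V + Q) = 7 - (Q + V) = 7 + (-Q - V) = 7 - Q - V)
f(E) = 2*√19
z(P) = -5*√(7 - P) (z(P) = -5*√((7 - P - P) + P) = -5*√((7 - 2*P) + P) = -5*√(7 - P))
(f(135) + z(a(-7)))*(10603 - 15835) = (2*√19 - 5*√(7 - 1*(-12)))*(10603 - 15835) = (2*√19 - 5*√(7 + 12))*(-5232) = (2*√19 - 5*√19)*(-5232) = -3*√19*(-5232) = 15696*√19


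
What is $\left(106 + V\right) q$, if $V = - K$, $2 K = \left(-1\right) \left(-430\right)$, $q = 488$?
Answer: $-53192$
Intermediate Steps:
$K = 215$ ($K = \frac{\left(-1\right) \left(-430\right)}{2} = \frac{1}{2} \cdot 430 = 215$)
$V = -215$ ($V = \left(-1\right) 215 = -215$)
$\left(106 + V\right) q = \left(106 - 215\right) 488 = \left(-109\right) 488 = -53192$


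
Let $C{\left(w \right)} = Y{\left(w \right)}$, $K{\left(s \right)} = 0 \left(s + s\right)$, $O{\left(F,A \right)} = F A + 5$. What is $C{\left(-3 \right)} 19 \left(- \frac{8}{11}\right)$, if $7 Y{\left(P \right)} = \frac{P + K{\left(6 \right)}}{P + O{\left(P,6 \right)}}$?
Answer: $- \frac{57}{154} \approx -0.37013$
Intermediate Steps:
$O{\left(F,A \right)} = 5 + A F$ ($O{\left(F,A \right)} = A F + 5 = 5 + A F$)
$K{\left(s \right)} = 0$ ($K{\left(s \right)} = 0 \cdot 2 s = 0$)
$Y{\left(P \right)} = \frac{P}{7 \left(5 + 7 P\right)}$ ($Y{\left(P \right)} = \frac{\left(P + 0\right) \frac{1}{P + \left(5 + 6 P\right)}}{7} = \frac{P \frac{1}{5 + 7 P}}{7} = \frac{P}{7 \left(5 + 7 P\right)}$)
$C{\left(w \right)} = \frac{w}{7 \left(5 + 7 w\right)}$
$C{\left(-3 \right)} 19 \left(- \frac{8}{11}\right) = \frac{1}{7} \left(-3\right) \frac{1}{5 + 7 \left(-3\right)} 19 \left(- \frac{8}{11}\right) = \frac{1}{7} \left(-3\right) \frac{1}{5 - 21} \cdot 19 \left(\left(-8\right) \frac{1}{11}\right) = \frac{1}{7} \left(-3\right) \frac{1}{-16} \cdot 19 \left(- \frac{8}{11}\right) = \frac{1}{7} \left(-3\right) \left(- \frac{1}{16}\right) 19 \left(- \frac{8}{11}\right) = \frac{3}{112} \cdot 19 \left(- \frac{8}{11}\right) = \frac{57}{112} \left(- \frac{8}{11}\right) = - \frac{57}{154}$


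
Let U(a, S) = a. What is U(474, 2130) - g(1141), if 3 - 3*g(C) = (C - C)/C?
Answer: 473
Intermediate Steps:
g(C) = 1 (g(C) = 1 - (C - C)/(3*C) = 1 - 0/C = 1 - 1/3*0 = 1 + 0 = 1)
U(474, 2130) - g(1141) = 474 - 1*1 = 474 - 1 = 473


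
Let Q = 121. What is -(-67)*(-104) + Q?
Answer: -6847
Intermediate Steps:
-(-67)*(-104) + Q = -(-67)*(-104) + 121 = -67*104 + 121 = -6968 + 121 = -6847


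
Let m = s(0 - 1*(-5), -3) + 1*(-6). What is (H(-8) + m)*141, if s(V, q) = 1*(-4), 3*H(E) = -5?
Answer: -1645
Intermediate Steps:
H(E) = -5/3 (H(E) = (⅓)*(-5) = -5/3)
s(V, q) = -4
m = -10 (m = -4 + 1*(-6) = -4 - 6 = -10)
(H(-8) + m)*141 = (-5/3 - 10)*141 = -35/3*141 = -1645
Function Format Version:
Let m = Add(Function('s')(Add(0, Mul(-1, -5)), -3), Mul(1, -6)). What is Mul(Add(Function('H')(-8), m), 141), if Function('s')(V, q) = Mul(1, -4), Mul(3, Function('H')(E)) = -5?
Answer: -1645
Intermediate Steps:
Function('H')(E) = Rational(-5, 3) (Function('H')(E) = Mul(Rational(1, 3), -5) = Rational(-5, 3))
Function('s')(V, q) = -4
m = -10 (m = Add(-4, Mul(1, -6)) = Add(-4, -6) = -10)
Mul(Add(Function('H')(-8), m), 141) = Mul(Add(Rational(-5, 3), -10), 141) = Mul(Rational(-35, 3), 141) = -1645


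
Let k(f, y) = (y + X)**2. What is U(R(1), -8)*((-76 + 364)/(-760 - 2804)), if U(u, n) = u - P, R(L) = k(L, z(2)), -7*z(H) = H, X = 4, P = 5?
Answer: -3448/4851 ≈ -0.71078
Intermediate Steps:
z(H) = -H/7
k(f, y) = (4 + y)**2 (k(f, y) = (y + 4)**2 = (4 + y)**2)
R(L) = 676/49 (R(L) = (4 - 1/7*2)**2 = (4 - 2/7)**2 = (26/7)**2 = 676/49)
U(u, n) = -5 + u (U(u, n) = u - 1*5 = u - 5 = -5 + u)
U(R(1), -8)*((-76 + 364)/(-760 - 2804)) = (-5 + 676/49)*((-76 + 364)/(-760 - 2804)) = 431*(288/(-3564))/49 = 431*(288*(-1/3564))/49 = (431/49)*(-8/99) = -3448/4851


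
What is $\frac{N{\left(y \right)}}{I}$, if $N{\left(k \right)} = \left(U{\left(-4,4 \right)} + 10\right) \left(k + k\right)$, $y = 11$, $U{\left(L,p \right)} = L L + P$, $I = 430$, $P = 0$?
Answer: $\frac{286}{215} \approx 1.3302$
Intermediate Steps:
$U{\left(L,p \right)} = L^{2}$ ($U{\left(L,p \right)} = L L + 0 = L^{2} + 0 = L^{2}$)
$N{\left(k \right)} = 52 k$ ($N{\left(k \right)} = \left(\left(-4\right)^{2} + 10\right) \left(k + k\right) = \left(16 + 10\right) 2 k = 26 \cdot 2 k = 52 k$)
$\frac{N{\left(y \right)}}{I} = \frac{52 \cdot 11}{430} = 572 \cdot \frac{1}{430} = \frac{286}{215}$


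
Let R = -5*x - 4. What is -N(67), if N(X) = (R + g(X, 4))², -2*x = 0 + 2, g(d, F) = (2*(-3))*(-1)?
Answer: -49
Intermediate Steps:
g(d, F) = 6 (g(d, F) = -6*(-1) = 6)
x = -1 (x = -(0 + 2)/2 = -½*2 = -1)
R = 1 (R = -5*(-1) - 4 = 5 - 4 = 1)
N(X) = 49 (N(X) = (1 + 6)² = 7² = 49)
-N(67) = -1*49 = -49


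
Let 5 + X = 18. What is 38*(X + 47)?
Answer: 2280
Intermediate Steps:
X = 13 (X = -5 + 18 = 13)
38*(X + 47) = 38*(13 + 47) = 38*60 = 2280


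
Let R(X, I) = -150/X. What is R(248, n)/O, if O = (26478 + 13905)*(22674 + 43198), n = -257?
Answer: -25/109951171008 ≈ -2.2737e-10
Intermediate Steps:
O = 2660108976 (O = 40383*65872 = 2660108976)
R(248, n)/O = -150/248/2660108976 = -150*1/248*(1/2660108976) = -75/124*1/2660108976 = -25/109951171008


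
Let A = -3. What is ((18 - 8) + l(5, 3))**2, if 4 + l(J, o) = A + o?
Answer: 36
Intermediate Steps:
l(J, o) = -7 + o (l(J, o) = -4 + (-3 + o) = -7 + o)
((18 - 8) + l(5, 3))**2 = ((18 - 8) + (-7 + 3))**2 = (10 - 4)**2 = 6**2 = 36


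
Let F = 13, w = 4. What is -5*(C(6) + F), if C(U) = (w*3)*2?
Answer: -185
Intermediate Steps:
C(U) = 24 (C(U) = (4*3)*2 = 12*2 = 24)
-5*(C(6) + F) = -5*(24 + 13) = -5*37 = -185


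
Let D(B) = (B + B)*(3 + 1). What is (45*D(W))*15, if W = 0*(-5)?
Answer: 0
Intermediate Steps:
W = 0
D(B) = 8*B (D(B) = (2*B)*4 = 8*B)
(45*D(W))*15 = (45*(8*0))*15 = (45*0)*15 = 0*15 = 0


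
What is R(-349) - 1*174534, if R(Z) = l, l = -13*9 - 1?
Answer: -174652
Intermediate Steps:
l = -118 (l = -117 - 1 = -118)
R(Z) = -118
R(-349) - 1*174534 = -118 - 1*174534 = -118 - 174534 = -174652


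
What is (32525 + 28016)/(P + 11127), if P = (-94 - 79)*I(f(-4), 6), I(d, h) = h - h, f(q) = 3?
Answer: 60541/11127 ≈ 5.4409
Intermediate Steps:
I(d, h) = 0
P = 0 (P = (-94 - 79)*0 = -173*0 = 0)
(32525 + 28016)/(P + 11127) = (32525 + 28016)/(0 + 11127) = 60541/11127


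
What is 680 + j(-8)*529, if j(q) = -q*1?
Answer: 4912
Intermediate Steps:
j(q) = -q
680 + j(-8)*529 = 680 - 1*(-8)*529 = 680 + 8*529 = 680 + 4232 = 4912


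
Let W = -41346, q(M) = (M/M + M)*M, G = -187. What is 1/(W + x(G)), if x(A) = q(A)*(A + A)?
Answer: -1/13049814 ≈ -7.6629e-8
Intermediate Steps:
q(M) = M*(1 + M) (q(M) = (1 + M)*M = M*(1 + M))
x(A) = 2*A²*(1 + A) (x(A) = (A*(1 + A))*(A + A) = (A*(1 + A))*(2*A) = 2*A²*(1 + A))
1/(W + x(G)) = 1/(-41346 + 2*(-187)²*(1 - 187)) = 1/(-41346 + 2*34969*(-186)) = 1/(-41346 - 13008468) = 1/(-13049814) = -1/13049814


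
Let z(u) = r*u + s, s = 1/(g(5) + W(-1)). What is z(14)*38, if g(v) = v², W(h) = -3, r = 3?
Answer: 17575/11 ≈ 1597.7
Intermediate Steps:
s = 1/22 (s = 1/(5² - 3) = 1/(25 - 3) = 1/22 ≈ 0.045455)
z(u) = 1/22 + 3*u (z(u) = 3*u + 1/22 = 1/22 + 3*u)
z(14)*38 = (1/22 + 3*14)*38 = (1/22 + 42)*38 = (925/22)*38 = 17575/11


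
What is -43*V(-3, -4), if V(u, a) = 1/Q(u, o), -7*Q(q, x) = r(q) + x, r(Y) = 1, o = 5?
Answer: 301/6 ≈ 50.167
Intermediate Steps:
Q(q, x) = -⅐ - x/7 (Q(q, x) = -(1 + x)/7 = -⅐ - x/7)
V(u, a) = -7/6 (V(u, a) = 1/(-⅐ - ⅐*5) = 1/(-⅐ - 5/7) = 1/(-6/7) = 1*(-7/6) = -7/6)
-43*V(-3, -4) = -43*(-7/6) = 301/6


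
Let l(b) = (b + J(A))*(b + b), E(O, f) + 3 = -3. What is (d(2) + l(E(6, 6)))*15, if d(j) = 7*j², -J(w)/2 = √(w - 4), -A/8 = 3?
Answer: 1500 + 720*I*√7 ≈ 1500.0 + 1904.9*I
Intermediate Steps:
E(O, f) = -6 (E(O, f) = -3 - 3 = -6)
A = -24 (A = -8*3 = -24)
J(w) = -2*√(-4 + w) (J(w) = -2*√(w - 4) = -2*√(-4 + w))
l(b) = 2*b*(b - 4*I*√7) (l(b) = (b - 2*√(-4 - 24))*(b + b) = (b - 4*I*√7)*(2*b) = 2*b*(b - 4*I*√7))
(d(2) + l(E(6, 6)))*15 = (7*2² + 2*(-6)*(-6 - 4*I*√7))*15 = (7*4 + (72 + 48*I*√7))*15 = (28 + (72 + 48*I*√7))*15 = (100 + 48*I*√7)*15 = 1500 + 720*I*√7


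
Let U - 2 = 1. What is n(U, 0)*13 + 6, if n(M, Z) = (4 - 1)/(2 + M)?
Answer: 69/5 ≈ 13.800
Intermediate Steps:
U = 3 (U = 2 + 1 = 3)
n(M, Z) = 3/(2 + M)
n(U, 0)*13 + 6 = (3/(2 + 3))*13 + 6 = (3/5)*13 + 6 = 39/5 + 6 = 69/5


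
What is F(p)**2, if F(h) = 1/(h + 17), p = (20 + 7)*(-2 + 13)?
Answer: 1/98596 ≈ 1.0142e-5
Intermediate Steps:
p = 297 (p = 27*11 = 297)
F(h) = 1/(17 + h)
F(p)**2 = (1/(17 + 297))**2 = (1/314)**2 = 1/98596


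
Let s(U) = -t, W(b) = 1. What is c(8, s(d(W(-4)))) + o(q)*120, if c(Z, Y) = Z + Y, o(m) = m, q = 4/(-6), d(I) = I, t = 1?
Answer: -73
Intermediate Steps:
s(U) = -1 (s(U) = -1*1 = -1)
q = -2/3 (q = 4*(-1/6) = -2/3 ≈ -0.66667)
c(Z, Y) = Y + Z
c(8, s(d(W(-4)))) + o(q)*120 = (-1 + 8) - 2/3*120 = 7 - 80 = -73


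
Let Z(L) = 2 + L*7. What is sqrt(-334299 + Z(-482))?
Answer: 3*I*sqrt(37519) ≈ 581.09*I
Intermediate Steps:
Z(L) = 2 + 7*L
sqrt(-334299 + Z(-482)) = sqrt(-334299 + (2 + 7*(-482))) = sqrt(-334299 + (2 - 3374)) = sqrt(-334299 - 3372) = sqrt(-337671) = 3*I*sqrt(37519)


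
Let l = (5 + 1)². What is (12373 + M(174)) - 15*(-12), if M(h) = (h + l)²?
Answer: 56653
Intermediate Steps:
l = 36 (l = 6² = 36)
M(h) = (36 + h)² (M(h) = (h + 36)² = (36 + h)²)
(12373 + M(174)) - 15*(-12) = (12373 + (36 + 174)²) - 15*(-12) = (12373 + 210²) + 180 = (12373 + 44100) + 180 = 56473 + 180 = 56653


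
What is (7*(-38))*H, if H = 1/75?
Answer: -266/75 ≈ -3.5467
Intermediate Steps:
H = 1/75 ≈ 0.013333
(7*(-38))*H = (7*(-38))*(1/75) = -266*1/75 = -266/75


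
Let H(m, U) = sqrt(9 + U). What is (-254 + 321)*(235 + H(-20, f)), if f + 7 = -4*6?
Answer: 15745 + 67*I*sqrt(22) ≈ 15745.0 + 314.26*I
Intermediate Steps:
f = -31 (f = -7 - 4*6 = -7 - 24 = -31)
(-254 + 321)*(235 + H(-20, f)) = (-254 + 321)*(235 + sqrt(9 - 31)) = 67*(235 + sqrt(-22)) = 67*(235 + I*sqrt(22)) = 15745 + 67*I*sqrt(22)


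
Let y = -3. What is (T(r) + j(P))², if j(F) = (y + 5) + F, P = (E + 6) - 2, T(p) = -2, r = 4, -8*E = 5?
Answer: 729/64 ≈ 11.391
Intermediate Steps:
E = -5/8 (E = -⅛*5 = -5/8 ≈ -0.62500)
P = 27/8 (P = (-5/8 + 6) - 2 = 43/8 - 2 = 27/8 ≈ 3.3750)
j(F) = 2 + F (j(F) = (-3 + 5) + F = 2 + F)
(T(r) + j(P))² = (-2 + (2 + 27/8))² = (-2 + 43/8)² = (27/8)² = 729/64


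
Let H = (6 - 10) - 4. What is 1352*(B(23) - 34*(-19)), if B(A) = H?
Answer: 862576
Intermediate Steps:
H = -8 (H = -4 - 4 = -8)
B(A) = -8
1352*(B(23) - 34*(-19)) = 1352*(-8 - 34*(-19)) = 1352*(-8 + 646) = 1352*638 = 862576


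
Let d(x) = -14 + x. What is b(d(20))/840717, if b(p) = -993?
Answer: -331/280239 ≈ -0.0011811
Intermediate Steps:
b(d(20))/840717 = -993/840717 = -993*1/840717 = -331/280239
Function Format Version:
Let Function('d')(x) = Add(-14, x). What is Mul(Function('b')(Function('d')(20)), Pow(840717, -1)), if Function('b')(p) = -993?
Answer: Rational(-331, 280239) ≈ -0.0011811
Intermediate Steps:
Mul(Function('b')(Function('d')(20)), Pow(840717, -1)) = Mul(-993, Pow(840717, -1)) = Mul(-993, Rational(1, 840717)) = Rational(-331, 280239)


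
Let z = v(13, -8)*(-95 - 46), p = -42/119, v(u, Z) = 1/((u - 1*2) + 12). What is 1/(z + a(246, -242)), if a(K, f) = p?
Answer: -391/2535 ≈ -0.15424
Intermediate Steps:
v(u, Z) = 1/(10 + u) (v(u, Z) = 1/((u - 2) + 12) = 1/((-2 + u) + 12) = 1/(10 + u))
p = -6/17 (p = -42*1/119 = -6/17 ≈ -0.35294)
a(K, f) = -6/17
z = -141/23 (z = (-95 - 46)/(10 + 13) = -141/23 ≈ -6.1304)
1/(z + a(246, -242)) = 1/(-141/23 - 6/17) = 1/(-2535/391) = -391/2535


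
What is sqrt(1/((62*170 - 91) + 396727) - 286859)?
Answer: I*sqrt(11889752986028302)/203588 ≈ 535.59*I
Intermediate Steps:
sqrt(1/((62*170 - 91) + 396727) - 286859) = sqrt(1/((10540 - 91) + 396727) - 286859) = sqrt(1/(10449 + 396727) - 286859) = sqrt(1/407176 - 286859) = sqrt(-116802100183/407176) = I*sqrt(11889752986028302)/203588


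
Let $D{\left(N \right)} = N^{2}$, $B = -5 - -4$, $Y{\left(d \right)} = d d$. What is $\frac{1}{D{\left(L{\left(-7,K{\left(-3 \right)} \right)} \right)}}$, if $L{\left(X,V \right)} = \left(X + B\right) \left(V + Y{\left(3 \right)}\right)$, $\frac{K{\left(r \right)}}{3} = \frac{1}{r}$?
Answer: $\frac{1}{4096} \approx 0.00024414$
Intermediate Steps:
$K{\left(r \right)} = \frac{3}{r}$
$Y{\left(d \right)} = d^{2}$
$B = -1$ ($B = -5 + 4 = -1$)
$L{\left(X,V \right)} = \left(-1 + X\right) \left(9 + V\right)$ ($L{\left(X,V \right)} = \left(X - 1\right) \left(V + 3^{2}\right) = \left(-1 + X\right) \left(V + 9\right) = \left(-1 + X\right) \left(9 + V\right)$)
$\frac{1}{D{\left(L{\left(-7,K{\left(-3 \right)} \right)} \right)}} = \frac{1}{\left(-9 - \frac{3}{-3} + 9 \left(-7\right) + \frac{3}{-3} \left(-7\right)\right)^{2}} = \frac{1}{\left(-9 - 3 \left(- \frac{1}{3}\right) - 63 + 3 \left(- \frac{1}{3}\right) \left(-7\right)\right)^{2}} = \frac{1}{\left(-9 - -1 - 63 - -7\right)^{2}} = \frac{1}{\left(-9 + 1 - 63 + 7\right)^{2}} = \frac{1}{\left(-64\right)^{2}} = \frac{1}{4096}$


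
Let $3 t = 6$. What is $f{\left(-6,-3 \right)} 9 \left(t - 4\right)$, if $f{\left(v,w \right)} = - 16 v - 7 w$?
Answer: $-2106$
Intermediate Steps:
$t = 2$ ($t = \frac{1}{3} \cdot 6 = 2$)
$f{\left(-6,-3 \right)} 9 \left(t - 4\right) = \left(\left(-16\right) \left(-6\right) - -21\right) 9 \left(2 - 4\right) = \left(96 + 21\right) 9 \left(-2\right) = 117 \left(-18\right) = -2106$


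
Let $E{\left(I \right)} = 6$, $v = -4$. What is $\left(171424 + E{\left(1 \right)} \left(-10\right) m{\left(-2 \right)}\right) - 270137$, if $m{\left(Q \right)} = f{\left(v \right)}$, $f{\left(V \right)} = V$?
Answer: $-98473$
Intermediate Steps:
$m{\left(Q \right)} = -4$
$\left(171424 + E{\left(1 \right)} \left(-10\right) m{\left(-2 \right)}\right) - 270137 = \left(171424 + 6 \left(-10\right) \left(-4\right)\right) - 270137 = \left(171424 - -240\right) - 270137 = \left(171424 + 240\right) - 270137 = 171664 - 270137 = -98473$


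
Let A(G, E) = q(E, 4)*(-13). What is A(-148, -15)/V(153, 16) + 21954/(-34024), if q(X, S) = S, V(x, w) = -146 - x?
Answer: -184423/391276 ≈ -0.47134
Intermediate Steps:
A(G, E) = -52 (A(G, E) = 4*(-13) = -52)
A(-148, -15)/V(153, 16) + 21954/(-34024) = -52/(-146 - 1*153) + 21954/(-34024) = -52/(-146 - 153) + 21954*(-1/34024) = -52/(-299) - 10977/17012 = -52*(-1/299) - 10977/17012 = 4/23 - 10977/17012 = -184423/391276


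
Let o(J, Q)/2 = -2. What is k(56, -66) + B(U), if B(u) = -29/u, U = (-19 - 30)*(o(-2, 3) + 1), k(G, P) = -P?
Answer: 9673/147 ≈ 65.803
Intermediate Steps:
o(J, Q) = -4 (o(J, Q) = 2*(-2) = -4)
U = 147 (U = (-19 - 30)*(-4 + 1) = -49*(-3) = 147)
k(56, -66) + B(U) = -1*(-66) - 29/147 = 66 - 29*1/147 = 66 - 29/147 = 9673/147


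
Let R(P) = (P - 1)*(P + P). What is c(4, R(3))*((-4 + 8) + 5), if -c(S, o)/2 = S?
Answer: -72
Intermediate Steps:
R(P) = 2*P*(-1 + P) (R(P) = (-1 + P)*(2*P) = 2*P*(-1 + P))
c(S, o) = -2*S
c(4, R(3))*((-4 + 8) + 5) = (-2*4)*((-4 + 8) + 5) = -8*(4 + 5) = -8*9 = -72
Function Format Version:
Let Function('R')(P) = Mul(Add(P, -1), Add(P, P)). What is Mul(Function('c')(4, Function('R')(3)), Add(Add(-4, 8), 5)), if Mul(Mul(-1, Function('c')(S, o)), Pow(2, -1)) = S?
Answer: -72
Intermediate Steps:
Function('R')(P) = Mul(2, P, Add(-1, P)) (Function('R')(P) = Mul(Add(-1, P), Mul(2, P)) = Mul(2, P, Add(-1, P)))
Function('c')(S, o) = Mul(-2, S)
Mul(Function('c')(4, Function('R')(3)), Add(Add(-4, 8), 5)) = Mul(Mul(-2, 4), Add(Add(-4, 8), 5)) = Mul(-8, Add(4, 5)) = Mul(-8, 9) = -72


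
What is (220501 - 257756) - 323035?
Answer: -360290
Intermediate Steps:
(220501 - 257756) - 323035 = -37255 - 323035 = -360290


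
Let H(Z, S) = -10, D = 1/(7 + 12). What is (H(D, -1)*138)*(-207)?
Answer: 285660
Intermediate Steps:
D = 1/19 ≈ 0.052632
(H(D, -1)*138)*(-207) = -10*138*(-207) = -1380*(-207) = 285660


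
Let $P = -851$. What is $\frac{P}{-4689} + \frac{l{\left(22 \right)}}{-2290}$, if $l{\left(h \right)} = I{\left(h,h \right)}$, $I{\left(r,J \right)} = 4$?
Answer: $\frac{965017}{5368905} \approx 0.17974$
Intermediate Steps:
$l{\left(h \right)} = 4$
$\frac{P}{-4689} + \frac{l{\left(22 \right)}}{-2290} = - \frac{851}{-4689} + \frac{4}{-2290} = \left(-851\right) \left(- \frac{1}{4689}\right) + 4 \left(- \frac{1}{2290}\right) = \frac{851}{4689} - \frac{2}{1145} = \frac{965017}{5368905}$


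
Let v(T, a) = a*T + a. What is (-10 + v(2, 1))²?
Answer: 49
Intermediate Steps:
v(T, a) = a + T*a (v(T, a) = T*a + a = a + T*a)
(-10 + v(2, 1))² = (-10 + 1*(1 + 2))² = (-10 + 1*3)² = (-10 + 3)² = (-7)² = 49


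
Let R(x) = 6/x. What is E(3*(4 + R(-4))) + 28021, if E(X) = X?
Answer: 56057/2 ≈ 28029.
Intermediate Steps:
E(3*(4 + R(-4))) + 28021 = 3*(4 + 6/(-4)) + 28021 = 3*(4 + 6*(-¼)) + 28021 = 3*(4 - 3/2) + 28021 = 3*(5/2) + 28021 = 15/2 + 28021 = 56057/2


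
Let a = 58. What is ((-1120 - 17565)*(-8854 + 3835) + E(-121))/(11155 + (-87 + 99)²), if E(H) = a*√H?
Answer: 93780015/11299 + 638*I/11299 ≈ 8299.8 + 0.056465*I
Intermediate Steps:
E(H) = 58*√H
((-1120 - 17565)*(-8854 + 3835) + E(-121))/(11155 + (-87 + 99)²) = ((-1120 - 17565)*(-8854 + 3835) + 58*√(-121))/(11155 + (-87 + 99)²) = (-18685*(-5019) + 58*(11*I))/(11155 + 12²) = (93780015 + 638*I)/(11155 + 144) = (93780015 + 638*I)/11299 = (93780015 + 638*I)*(1/11299) = 93780015/11299 + 638*I/11299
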